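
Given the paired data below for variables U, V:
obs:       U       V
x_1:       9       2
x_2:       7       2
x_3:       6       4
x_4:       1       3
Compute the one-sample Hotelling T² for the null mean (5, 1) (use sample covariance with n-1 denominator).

Step 1 — sample mean vector:
  mean(U) = (9 + 7 + 6 + 1) / 4 = 23/4 = 5.75
  mean(V) = (2 + 2 + 4 + 3) / 4 = 11/4 = 2.75
  x̄ = (5.75, 2.75),  deviation x̄ - mu_0 = (5.75, 2.75) - (5, 1) = (0.75, 1.75).

Step 2 — sample covariance matrix, S[i,j] = (1/(n-1)) · Σ_k (x_{k,i} - mean_i) · (x_{k,j} - mean_j), divisor n-1 = 3:
  S[U,U] = ((3.25)·(3.25) + (1.25)·(1.25) + (0.25)·(0.25) + (-4.75)·(-4.75)) / 3 = 34.75/3 = 11.5833
  S[U,V] = ((3.25)·(-0.75) + (1.25)·(-0.75) + (0.25)·(1.25) + (-4.75)·(0.25)) / 3 = -4.25/3 = -1.4167
  S[V,V] = ((-0.75)·(-0.75) + (-0.75)·(-0.75) + (1.25)·(1.25) + (0.25)·(0.25)) / 3 = 2.75/3 = 0.9167
  S = [[11.5833, -1.4167],
 [-1.4167, 0.9167]].

Step 3 — invert S. det(S) = 11.5833·0.9167 - (-1.4167)² = 8.6111.
  S^{-1} = (1/det) · [[d, -b], [-b, a]] = [[0.1065, 0.1645],
 [0.1645, 1.3452]].

Step 4 — quadratic form (x̄ - mu_0)^T · S^{-1} · (x̄ - mu_0):
  S^{-1} · (x̄ - mu_0) = (0.3677, 2.4774),
  (x̄ - mu_0)^T · [...] = (0.75)·(0.3677) + (1.75)·(2.4774) = 4.6113.

Step 5 — scale by n: T² = 4 · 4.6113 = 18.4452.

T² ≈ 18.4452


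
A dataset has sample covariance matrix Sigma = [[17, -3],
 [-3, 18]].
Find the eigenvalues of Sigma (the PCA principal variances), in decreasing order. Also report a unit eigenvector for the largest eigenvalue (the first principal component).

Step 1 — characteristic polynomial of 2×2 Sigma:
  det(Sigma - λI) = λ² - trace · λ + det = 0.
  trace = 17 + 18 = 35, det = 17·18 - (-3)² = 297.
Step 2 — discriminant:
  Δ = trace² - 4·det = 1225 - 1188 = 37.
Step 3 — eigenvalues:
  λ = (trace ± √Δ)/2 = (35 ± 6.0828)/2,
  λ_1 = 20.5414,  λ_2 = 14.4586.

Step 4 — unit eigenvector for λ_1: solve (Sigma - λ_1 I)v = 0. First row:
  (17 - 20.5414)·v_x + (-3)·v_y = 0, i.e. (-3.5414)·v_x + (-3)·v_y = 0,
  so v ∝ (b, λ_1 - a) = (-3, 3.5414); multiply by -1 so the first entry is positive: u = (3, -3.5414).
  ||u|| = √((3)² + (-3.5414)²) = √(21.5414) ≈ 4.6413,
  v_1 = u/||u|| ≈ (0.6464, -0.763) (||v_1|| = 1).

λ_1 = 20.5414,  λ_2 = 14.4586;  v_1 ≈ (0.6464, -0.763)


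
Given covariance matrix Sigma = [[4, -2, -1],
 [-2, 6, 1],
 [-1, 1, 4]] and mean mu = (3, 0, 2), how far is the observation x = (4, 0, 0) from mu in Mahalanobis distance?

Step 1 — centre the observation: (x - mu) = (1, 0, -2).

Step 2 — invert Sigma (cofactor / det for 3×3, or solve directly):
  Sigma^{-1} = [[0.3108, 0.0946, 0.0541],
 [0.0946, 0.2027, -0.027],
 [0.0541, -0.027, 0.2703]].

Step 3 — form the quadratic (x - mu)^T · Sigma^{-1} · (x - mu):
  Sigma^{-1} · (x - mu) = (0.2027, 0.1486, -0.4865).
  (x - mu)^T · [Sigma^{-1} · (x - mu)] = (1)·(0.2027) + (0)·(0.1486) + (-2)·(-0.4865) = 1.1757.

Step 4 — take square root: d = √(1.1757) ≈ 1.0843.

d(x, mu) = √(1.1757) ≈ 1.0843


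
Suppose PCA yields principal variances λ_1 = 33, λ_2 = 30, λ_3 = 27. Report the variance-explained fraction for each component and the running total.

Step 1 — total variance = trace(Sigma) = Σ λ_i = 33 + 30 + 27 = 90.

Step 2 — fraction explained by component i = λ_i / Σ λ:
  PC1: 33/90 = 0.3667
  PC2: 30/90 = 0.3333
  PC3: 27/90 = 0.3

Step 3 — cumulative fraction after k components = (λ_1 + ... + λ_k) / Σ λ:
  k = 1: 33/90 = 0.3667
  k = 2: (33 + 30)/90 = 63/90 = 0.7
  k = 3: (33 + 30 + 27)/90 = 90/90 = 1

Summary (fraction, with percent):

explained: PC1 0.3667 (36.67%), PC2 0.3333 (33.33%), PC3 0.3 (30%);  cumulative: 0.3667, 0.7, 1


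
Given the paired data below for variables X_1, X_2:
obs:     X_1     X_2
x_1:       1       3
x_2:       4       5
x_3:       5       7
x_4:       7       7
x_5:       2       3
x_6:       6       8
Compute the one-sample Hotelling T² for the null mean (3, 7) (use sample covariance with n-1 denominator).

Step 1 — sample mean vector:
  mean(X_1) = (1 + 4 + 5 + 7 + 2 + 6) / 6 = 25/6 = 4.1667
  mean(X_2) = (3 + 5 + 7 + 7 + 3 + 8) / 6 = 33/6 = 5.5
  x̄ = (4.1667, 5.5),  deviation x̄ - mu_0 = (4.1667, 5.5) - (3, 7) = (1.1667, -1.5).

Step 2 — sample covariance matrix, S[i,j] = (1/(n-1)) · Σ_k (x_{k,i} - mean_i) · (x_{k,j} - mean_j), divisor n-1 = 5:
  S[X_1,X_1] = ((-3.1667)·(-3.1667) + (-0.1667)·(-0.1667) + (0.8333)·(0.8333) + (2.8333)·(2.8333) + (-2.1667)·(-2.1667) + (1.8333)·(1.8333)) / 5 = 26.8333/5 = 5.3667
  S[X_1,X_2] = ((-3.1667)·(-2.5) + (-0.1667)·(-0.5) + (0.8333)·(1.5) + (2.8333)·(1.5) + (-2.1667)·(-2.5) + (1.8333)·(2.5)) / 5 = 23.5/5 = 4.7
  S[X_2,X_2] = ((-2.5)·(-2.5) + (-0.5)·(-0.5) + (1.5)·(1.5) + (1.5)·(1.5) + (-2.5)·(-2.5) + (2.5)·(2.5)) / 5 = 23.5/5 = 4.7
  S = [[5.3667, 4.7],
 [4.7, 4.7]].

Step 3 — invert S. det(S) = 5.3667·4.7 - (4.7)² = 3.1333.
  S^{-1} = (1/det) · [[d, -b], [-b, a]] = [[1.5, -1.5],
 [-1.5, 1.7128]].

Step 4 — quadratic form (x̄ - mu_0)^T · S^{-1} · (x̄ - mu_0):
  S^{-1} · (x̄ - mu_0) = (4, -4.3191),
  (x̄ - mu_0)^T · [...] = (1.1667)·(4) + (-1.5)·(-4.3191) = 11.1454.

Step 5 — scale by n: T² = 6 · 11.1454 = 66.8723.

T² ≈ 66.8723


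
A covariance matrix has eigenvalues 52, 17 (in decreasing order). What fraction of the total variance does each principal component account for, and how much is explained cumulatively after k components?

Step 1 — total variance = trace(Sigma) = Σ λ_i = 52 + 17 = 69.

Step 2 — fraction explained by component i = λ_i / Σ λ:
  PC1: 52/69 = 0.7536
  PC2: 17/69 = 0.2464

Step 3 — cumulative fraction after k components = (λ_1 + ... + λ_k) / Σ λ:
  k = 1: 52/69 = 0.7536
  k = 2: (52 + 17)/69 = 69/69 = 1

Summary (fraction, with percent):

explained: PC1 0.7536 (75.36%), PC2 0.2464 (24.64%);  cumulative: 0.7536, 1


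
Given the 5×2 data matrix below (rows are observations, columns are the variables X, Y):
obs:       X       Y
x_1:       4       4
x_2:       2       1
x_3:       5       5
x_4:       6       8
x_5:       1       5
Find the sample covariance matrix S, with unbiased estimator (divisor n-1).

Step 1 — column means:
  mean(X) = (4 + 2 + 5 + 6 + 1) / 5 = 18/5 = 3.6
  mean(Y) = (4 + 1 + 5 + 8 + 5) / 5 = 23/5 = 4.6

Step 2 — sample covariance S[i,j] = (1/(n-1)) · Σ_k (x_{k,i} - mean_i) · (x_{k,j} - mean_j), with n-1 = 4.
  S[X,X] = ((0.4)·(0.4) + (-1.6)·(-1.6) + (1.4)·(1.4) + (2.4)·(2.4) + (-2.6)·(-2.6)) / 4 = 17.2/4 = 4.3
  S[X,Y] = ((0.4)·(-0.6) + (-1.6)·(-3.6) + (1.4)·(0.4) + (2.4)·(3.4) + (-2.6)·(0.4)) / 4 = 13.2/4 = 3.3
  S[Y,Y] = ((-0.6)·(-0.6) + (-3.6)·(-3.6) + (0.4)·(0.4) + (3.4)·(3.4) + (0.4)·(0.4)) / 4 = 25.2/4 = 6.3

S is symmetric (S[j,i] = S[i,j]). Assembling:

S = [[4.3, 3.3],
 [3.3, 6.3]]


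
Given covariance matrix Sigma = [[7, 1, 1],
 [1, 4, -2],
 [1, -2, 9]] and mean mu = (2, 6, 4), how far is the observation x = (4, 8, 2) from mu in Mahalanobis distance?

Step 1 — centre the observation: (x - mu) = (2, 2, -2).

Step 2 — invert Sigma (cofactor / det for 3×3, or solve directly):
  Sigma^{-1} = [[0.1546, -0.0531, -0.029],
 [-0.0531, 0.2995, 0.0725],
 [-0.029, 0.0725, 0.1304]].

Step 3 — form the quadratic (x - mu)^T · Sigma^{-1} · (x - mu):
  Sigma^{-1} · (x - mu) = (0.2609, 0.3478, -0.1739).
  (x - mu)^T · [Sigma^{-1} · (x - mu)] = (2)·(0.2609) + (2)·(0.3478) + (-2)·(-0.1739) = 1.5652.

Step 4 — take square root: d = √(1.5652) ≈ 1.2511.

d(x, mu) = √(1.5652) ≈ 1.2511


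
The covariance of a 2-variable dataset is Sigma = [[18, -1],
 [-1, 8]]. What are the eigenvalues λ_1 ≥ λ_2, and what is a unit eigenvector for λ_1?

Step 1 — characteristic polynomial of 2×2 Sigma:
  det(Sigma - λI) = λ² - trace · λ + det = 0.
  trace = 18 + 8 = 26, det = 18·8 - (-1)² = 143.
Step 2 — discriminant:
  Δ = trace² - 4·det = 676 - 572 = 104.
Step 3 — eigenvalues:
  λ = (trace ± √Δ)/2 = (26 ± 10.198)/2,
  λ_1 = 18.099,  λ_2 = 7.901.

Step 4 — unit eigenvector for λ_1: solve (Sigma - λ_1 I)v = 0. First row:
  (18 - 18.099)·v_x + (-1)·v_y = 0, i.e. (-0.099)·v_x + (-1)·v_y = 0,
  so v ∝ (b, λ_1 - a) = (-1, 0.099); multiply by -1 so the first entry is positive: u = (1, -0.099).
  ||u|| = √((1)² + (-0.099)²) = √(1.0098) ≈ 1.0049,
  v_1 = u/||u|| ≈ (0.9951, -0.0985) (||v_1|| = 1).

λ_1 = 18.099,  λ_2 = 7.901;  v_1 ≈ (0.9951, -0.0985)


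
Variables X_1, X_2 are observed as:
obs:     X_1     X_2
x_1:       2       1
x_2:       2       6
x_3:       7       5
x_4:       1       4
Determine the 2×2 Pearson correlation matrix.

Step 1 — column means:
  mean(X_1) = (2 + 2 + 7 + 1) / 4 = 12/4 = 3
  mean(X_2) = (1 + 6 + 5 + 4) / 4 = 16/4 = 4

Step 2 — sample variances and covariances s[i,j] = (1/(n-1)) · Σ_k (x_{k,i} - mean_i) · (x_{k,j} - mean_j), with n-1 = 3:
  s[X_1,X_1] = ((-1)·(-1) + (-1)·(-1) + (4)·(4) + (-2)·(-2)) / 3 = 22/3 = 7.3333
  s[X_1,X_2] = ((-1)·(-3) + (-1)·(2) + (4)·(1) + (-2)·(0)) / 3 = 5/3 = 1.6667
  s[X_2,X_2] = ((-3)·(-3) + (2)·(2) + (1)·(1) + (0)·(0)) / 3 = 14/3 = 4.6667
  Sample standard deviations s_i = √(s[i,i]):
  s(X_1) = √(7.3333) = 2.708
  s(X_2) = √(4.6667) = 2.1602

Step 3 — r_{ij} = s_{ij} / (s_i · s_j):
  r[X_1,X_1] = 1 (diagonal).
  r[X_1,X_2] = 1.6667 / (2.708 · 2.1602) = 1.6667 / 5.85 = 0.2849
  r[X_2,X_2] = 1 (diagonal).

R is symmetric with unit diagonal. Assembling:

R = [[1, 0.2849],
 [0.2849, 1]]


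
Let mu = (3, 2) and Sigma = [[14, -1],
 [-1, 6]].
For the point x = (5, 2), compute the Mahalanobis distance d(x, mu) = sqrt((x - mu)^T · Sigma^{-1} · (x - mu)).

Step 1 — centre the observation: (x - mu) = (2, 0).

Step 2 — invert Sigma. det(Sigma) = 14·6 - (-1)² = 83.
  Sigma^{-1} = (1/det) · [[d, -b], [-b, a]] = [[0.0723, 0.012],
 [0.012, 0.1687]].

Step 3 — form the quadratic (x - mu)^T · Sigma^{-1} · (x - mu):
  Sigma^{-1} · (x - mu) = (0.1446, 0.0241).
  (x - mu)^T · [Sigma^{-1} · (x - mu)] = (2)·(0.1446) + (0)·(0.0241) = 0.2892.

Step 4 — take square root: d = √(0.2892) ≈ 0.5377.

d(x, mu) = √(0.2892) ≈ 0.5377


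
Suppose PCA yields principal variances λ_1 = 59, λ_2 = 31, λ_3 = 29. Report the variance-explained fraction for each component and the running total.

Step 1 — total variance = trace(Sigma) = Σ λ_i = 59 + 31 + 29 = 119.

Step 2 — fraction explained by component i = λ_i / Σ λ:
  PC1: 59/119 = 0.4958
  PC2: 31/119 = 0.2605
  PC3: 29/119 = 0.2437

Step 3 — cumulative fraction after k components = (λ_1 + ... + λ_k) / Σ λ:
  k = 1: 59/119 = 0.4958
  k = 2: (59 + 31)/119 = 90/119 = 0.7563
  k = 3: (59 + 31 + 29)/119 = 119/119 = 1

Summary (fraction, with percent):

explained: PC1 0.4958 (49.58%), PC2 0.2605 (26.05%), PC3 0.2437 (24.37%);  cumulative: 0.4958, 0.7563, 1


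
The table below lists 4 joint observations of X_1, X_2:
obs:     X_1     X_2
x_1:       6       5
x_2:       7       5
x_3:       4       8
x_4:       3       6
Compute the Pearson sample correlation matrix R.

Step 1 — column means:
  mean(X_1) = (6 + 7 + 4 + 3) / 4 = 20/4 = 5
  mean(X_2) = (5 + 5 + 8 + 6) / 4 = 24/4 = 6

Step 2 — sample variances and covariances s[i,j] = (1/(n-1)) · Σ_k (x_{k,i} - mean_i) · (x_{k,j} - mean_j), with n-1 = 3:
  s[X_1,X_1] = ((1)·(1) + (2)·(2) + (-1)·(-1) + (-2)·(-2)) / 3 = 10/3 = 3.3333
  s[X_1,X_2] = ((1)·(-1) + (2)·(-1) + (-1)·(2) + (-2)·(0)) / 3 = -5/3 = -1.6667
  s[X_2,X_2] = ((-1)·(-1) + (-1)·(-1) + (2)·(2) + (0)·(0)) / 3 = 6/3 = 2
  Sample standard deviations s_i = √(s[i,i]):
  s(X_1) = √(3.3333) = 1.8257
  s(X_2) = √(2) = 1.4142

Step 3 — r_{ij} = s_{ij} / (s_i · s_j):
  r[X_1,X_1] = 1 (diagonal).
  r[X_1,X_2] = -1.6667 / (1.8257 · 1.4142) = -1.6667 / 2.582 = -0.6455
  r[X_2,X_2] = 1 (diagonal).

R is symmetric with unit diagonal. Assembling:

R = [[1, -0.6455],
 [-0.6455, 1]]


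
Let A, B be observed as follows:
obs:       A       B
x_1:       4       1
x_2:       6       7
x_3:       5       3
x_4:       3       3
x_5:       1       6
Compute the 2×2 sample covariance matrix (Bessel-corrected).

Step 1 — column means:
  mean(A) = (4 + 6 + 5 + 3 + 1) / 5 = 19/5 = 3.8
  mean(B) = (1 + 7 + 3 + 3 + 6) / 5 = 20/5 = 4

Step 2 — sample covariance S[i,j] = (1/(n-1)) · Σ_k (x_{k,i} - mean_i) · (x_{k,j} - mean_j), with n-1 = 4.
  S[A,A] = ((0.2)·(0.2) + (2.2)·(2.2) + (1.2)·(1.2) + (-0.8)·(-0.8) + (-2.8)·(-2.8)) / 4 = 14.8/4 = 3.7
  S[A,B] = ((0.2)·(-3) + (2.2)·(3) + (1.2)·(-1) + (-0.8)·(-1) + (-2.8)·(2)) / 4 = 0/4 = 0
  S[B,B] = ((-3)·(-3) + (3)·(3) + (-1)·(-1) + (-1)·(-1) + (2)·(2)) / 4 = 24/4 = 6

S is symmetric (S[j,i] = S[i,j]). Assembling:

S = [[3.7, 0],
 [0, 6]]


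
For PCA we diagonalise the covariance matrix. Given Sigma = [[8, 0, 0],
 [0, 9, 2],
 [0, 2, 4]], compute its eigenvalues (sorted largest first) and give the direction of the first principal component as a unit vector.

Step 1 — characteristic polynomial p(λ) = det(λI - Sigma) = λ³ - tr·λ² + c_1·λ - det, where tr = trace, c_1 = sum of the principal 2×2 minors, det = det(Sigma):
  tr = 8 + 9 + 4 = 21,
  c_1 = (8·9 - (0)²) + (8·4 - (0)²) + (9·4 - (2)²) = 72 + 32 + 32 = 136,
  det = 8·(9·4 - (2)²) - (0)·((0)·4 - (2)·(0)) + (0)·((0)·(2) - 9·(0)) = 8·(32) - (0)·(0) + (0)·(0) = 256.
  So p(λ) = λ³ - 21λ² + 136λ - 256.
Step 2 — look for an integer root (rational root theorem: any rational root is an integer divisor of 256). Testing λ = 8:
  p(8) = 512 - 1344 + 1088 - 256 = 0  ✓
  Dividing out (λ - 8): p(λ) = (λ - 8)(λ² - 13λ + 32).
Step 3 — remaining eigenvalues from the quadratic λ² - 13λ + 32 = 0:
  Δ = 13² - 4·32 = 169 - 128 = 41,  λ = (13 ± √41)/2 = (13 ± 6.4031)/2 ≈ 9.7016 or 3.2984.
  Sorted: λ_1 = 9.7016,  λ_2 = 8,  λ_3 = 3.2984  (check: sum = 21 = tr ✓).

Step 4 — unit eigenvector for λ_1 ≈ 9.7016: v spans the null space of (Sigma - λ_1 I), whose rows are
  r_1 = (-1.7016, 0, 0),  r_2 = (0, -0.7016, 2),  r_3 = (0, 2, -5.7016).
  v is orthogonal to every row, so take v ∝ r_1 × r_2 = ((0)·(2) - (0)·(-0.7016), (0)·(0) - (-1.7016)·(2), (-1.7016)·(-0.7016) - (0)·(0)) ≈ (0, 3.4031, 1.1938).
  Let u = (0, 3.4031, 1.1938).
  ||u|| = √((0)² + (3.4031)² + (1.1938)²) = √(13.0063) ≈ 3.6064,  v_1 = u/||u|| ≈ (0, 0.9436, 0.331) (||v_1|| = 1).

λ_1 = 9.7016,  λ_2 = 8,  λ_3 = 3.2984;  v_1 ≈ (0, 0.9436, 0.331)


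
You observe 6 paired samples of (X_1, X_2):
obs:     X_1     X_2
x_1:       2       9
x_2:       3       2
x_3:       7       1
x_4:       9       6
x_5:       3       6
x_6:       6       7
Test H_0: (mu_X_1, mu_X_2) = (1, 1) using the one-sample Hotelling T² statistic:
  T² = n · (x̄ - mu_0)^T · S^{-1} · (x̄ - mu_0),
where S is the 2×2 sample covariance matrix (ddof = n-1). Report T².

Step 1 — sample mean vector:
  mean(X_1) = (2 + 3 + 7 + 9 + 3 + 6) / 6 = 30/6 = 5
  mean(X_2) = (9 + 2 + 1 + 6 + 6 + 7) / 6 = 31/6 = 5.1667
  x̄ = (5, 5.1667),  deviation x̄ - mu_0 = (5, 5.1667) - (1, 1) = (4, 4.1667).

Step 2 — sample covariance matrix, S[i,j] = (1/(n-1)) · Σ_k (x_{k,i} - mean_i) · (x_{k,j} - mean_j), divisor n-1 = 5:
  S[X_1,X_1] = ((-3)·(-3) + (-2)·(-2) + (2)·(2) + (4)·(4) + (-2)·(-2) + (1)·(1)) / 5 = 38/5 = 7.6
  S[X_1,X_2] = ((-3)·(3.8333) + (-2)·(-3.1667) + (2)·(-4.1667) + (4)·(0.8333) + (-2)·(0.8333) + (1)·(1.8333)) / 5 = -10/5 = -2
  S[X_2,X_2] = ((3.8333)·(3.8333) + (-3.1667)·(-3.1667) + (-4.1667)·(-4.1667) + (0.8333)·(0.8333) + (0.8333)·(0.8333) + (1.8333)·(1.8333)) / 5 = 46.8333/5 = 9.3667
  S = [[7.6, -2],
 [-2, 9.3667]].

Step 3 — invert S. det(S) = 7.6·9.3667 - (-2)² = 67.1867.
  S^{-1} = (1/det) · [[d, -b], [-b, a]] = [[0.1394, 0.0298],
 [0.0298, 0.1131]].

Step 4 — quadratic form (x̄ - mu_0)^T · S^{-1} · (x̄ - mu_0):
  S^{-1} · (x̄ - mu_0) = (0.6817, 0.5904),
  (x̄ - mu_0)^T · [...] = (4)·(0.6817) + (4.1667)·(0.5904) = 5.1867.

Step 5 — scale by n: T² = 6 · 5.1867 = 31.1203.

T² ≈ 31.1203


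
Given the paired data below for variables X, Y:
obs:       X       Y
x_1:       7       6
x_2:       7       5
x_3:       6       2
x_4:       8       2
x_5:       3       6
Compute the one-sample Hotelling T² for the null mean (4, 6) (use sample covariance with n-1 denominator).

Step 1 — sample mean vector:
  mean(X) = (7 + 7 + 6 + 8 + 3) / 5 = 31/5 = 6.2
  mean(Y) = (6 + 5 + 2 + 2 + 6) / 5 = 21/5 = 4.2
  x̄ = (6.2, 4.2),  deviation x̄ - mu_0 = (6.2, 4.2) - (4, 6) = (2.2, -1.8).

Step 2 — sample covariance matrix, S[i,j] = (1/(n-1)) · Σ_k (x_{k,i} - mean_i) · (x_{k,j} - mean_j), divisor n-1 = 4:
  S[X,X] = ((0.8)·(0.8) + (0.8)·(0.8) + (-0.2)·(-0.2) + (1.8)·(1.8) + (-3.2)·(-3.2)) / 4 = 14.8/4 = 3.7
  S[X,Y] = ((0.8)·(1.8) + (0.8)·(0.8) + (-0.2)·(-2.2) + (1.8)·(-2.2) + (-3.2)·(1.8)) / 4 = -7.2/4 = -1.8
  S[Y,Y] = ((1.8)·(1.8) + (0.8)·(0.8) + (-2.2)·(-2.2) + (-2.2)·(-2.2) + (1.8)·(1.8)) / 4 = 16.8/4 = 4.2
  S = [[3.7, -1.8],
 [-1.8, 4.2]].

Step 3 — invert S. det(S) = 3.7·4.2 - (-1.8)² = 12.3.
  S^{-1} = (1/det) · [[d, -b], [-b, a]] = [[0.3415, 0.1463],
 [0.1463, 0.3008]].

Step 4 — quadratic form (x̄ - mu_0)^T · S^{-1} · (x̄ - mu_0):
  S^{-1} · (x̄ - mu_0) = (0.4878, -0.2195),
  (x̄ - mu_0)^T · [...] = (2.2)·(0.4878) + (-1.8)·(-0.2195) = 1.4683.

Step 5 — scale by n: T² = 5 · 1.4683 = 7.3415.

T² ≈ 7.3415


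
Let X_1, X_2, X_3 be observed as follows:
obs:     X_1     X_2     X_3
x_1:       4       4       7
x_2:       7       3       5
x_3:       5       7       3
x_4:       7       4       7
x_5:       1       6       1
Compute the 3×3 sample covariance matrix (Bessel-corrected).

Step 1 — column means:
  mean(X_1) = (4 + 7 + 5 + 7 + 1) / 5 = 24/5 = 4.8
  mean(X_2) = (4 + 3 + 7 + 4 + 6) / 5 = 24/5 = 4.8
  mean(X_3) = (7 + 5 + 3 + 7 + 1) / 5 = 23/5 = 4.6

Step 2 — sample covariance S[i,j] = (1/(n-1)) · Σ_k (x_{k,i} - mean_i) · (x_{k,j} - mean_j), with n-1 = 4.
  S[X_1,X_1] = ((-0.8)·(-0.8) + (2.2)·(2.2) + (0.2)·(0.2) + (2.2)·(2.2) + (-3.8)·(-3.8)) / 4 = 24.8/4 = 6.2
  S[X_1,X_2] = ((-0.8)·(-0.8) + (2.2)·(-1.8) + (0.2)·(2.2) + (2.2)·(-0.8) + (-3.8)·(1.2)) / 4 = -9.2/4 = -2.3
  S[X_1,X_3] = ((-0.8)·(2.4) + (2.2)·(0.4) + (0.2)·(-1.6) + (2.2)·(2.4) + (-3.8)·(-3.6)) / 4 = 17.6/4 = 4.4
  S[X_2,X_2] = ((-0.8)·(-0.8) + (-1.8)·(-1.8) + (2.2)·(2.2) + (-0.8)·(-0.8) + (1.2)·(1.2)) / 4 = 10.8/4 = 2.7
  S[X_2,X_3] = ((-0.8)·(2.4) + (-1.8)·(0.4) + (2.2)·(-1.6) + (-0.8)·(2.4) + (1.2)·(-3.6)) / 4 = -12.4/4 = -3.1
  S[X_3,X_3] = ((2.4)·(2.4) + (0.4)·(0.4) + (-1.6)·(-1.6) + (2.4)·(2.4) + (-3.6)·(-3.6)) / 4 = 27.2/4 = 6.8

S is symmetric (S[j,i] = S[i,j]). Assembling:

S = [[6.2, -2.3, 4.4],
 [-2.3, 2.7, -3.1],
 [4.4, -3.1, 6.8]]


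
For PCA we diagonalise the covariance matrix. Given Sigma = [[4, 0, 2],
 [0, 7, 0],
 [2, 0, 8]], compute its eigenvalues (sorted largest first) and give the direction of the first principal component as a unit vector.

Step 1 — characteristic polynomial p(λ) = det(λI - Sigma) = λ³ - tr·λ² + c_1·λ - det, where tr = trace, c_1 = sum of the principal 2×2 minors, det = det(Sigma):
  tr = 4 + 7 + 8 = 19,
  c_1 = (4·7 - (0)²) + (4·8 - (2)²) + (7·8 - (0)²) = 28 + 28 + 56 = 112,
  det = 4·(7·8 - (0)²) - (0)·((0)·8 - (0)·(2)) + (2)·((0)·(0) - 7·(2)) = 4·(56) - (0)·(0) + (2)·(-14) = 196.
  So p(λ) = λ³ - 19λ² + 112λ - 196.
Step 2 — look for an integer root (rational root theorem: any rational root is an integer divisor of 196). Testing λ = 7:
  p(7) = 343 - 931 + 784 - 196 = 0  ✓
  Dividing out (λ - 7): p(λ) = (λ - 7)(λ² - 12λ + 28).
Step 3 — remaining eigenvalues from the quadratic λ² - 12λ + 28 = 0:
  Δ = 12² - 4·28 = 144 - 112 = 32,  λ = (12 ± √32)/2 = (12 ± 5.6569)/2 ≈ 8.8284 or 3.1716.
  Sorted: λ_1 = 8.8284,  λ_2 = 7,  λ_3 = 3.1716  (check: sum = 19 = tr ✓).

Step 4 — unit eigenvector for λ_1 ≈ 8.8284: v spans the null space of (Sigma - λ_1 I), whose rows are
  r_1 = (-4.8284, 0, 2),  r_2 = (0, -1.8284, 0),  r_3 = (2, 0, -0.8284).
  v is orthogonal to every row, so take v ∝ r_1 × r_2 = ((0)·(0) - (2)·(-1.8284), (2)·(0) - (-4.8284)·(0), (-4.8284)·(-1.8284) - (0)·(0)) ≈ (3.6569, 0, 8.8284).
  Let u = (3.6569, 0, 8.8284).
  ||u|| = √((3.6569)² + (0)² + (8.8284)²) = √(91.3137) ≈ 9.5558,  v_1 = u/||u|| ≈ (0.3827, 0, 0.9239) (||v_1|| = 1).

λ_1 = 8.8284,  λ_2 = 7,  λ_3 = 3.1716;  v_1 ≈ (0.3827, 0, 0.9239)


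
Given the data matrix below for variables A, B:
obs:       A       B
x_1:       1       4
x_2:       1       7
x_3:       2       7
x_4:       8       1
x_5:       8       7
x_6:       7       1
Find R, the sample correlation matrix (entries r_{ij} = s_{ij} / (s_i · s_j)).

Step 1 — column means:
  mean(A) = (1 + 1 + 2 + 8 + 8 + 7) / 6 = 27/6 = 4.5
  mean(B) = (4 + 7 + 7 + 1 + 7 + 1) / 6 = 27/6 = 4.5

Step 2 — sample variances and covariances s[i,j] = (1/(n-1)) · Σ_k (x_{k,i} - mean_i) · (x_{k,j} - mean_j), with n-1 = 5:
  s[A,A] = ((-3.5)·(-3.5) + (-3.5)·(-3.5) + (-2.5)·(-2.5) + (3.5)·(3.5) + (3.5)·(3.5) + (2.5)·(2.5)) / 5 = 61.5/5 = 12.3
  s[A,B] = ((-3.5)·(-0.5) + (-3.5)·(2.5) + (-2.5)·(2.5) + (3.5)·(-3.5) + (3.5)·(2.5) + (2.5)·(-3.5)) / 5 = -25.5/5 = -5.1
  s[B,B] = ((-0.5)·(-0.5) + (2.5)·(2.5) + (2.5)·(2.5) + (-3.5)·(-3.5) + (2.5)·(2.5) + (-3.5)·(-3.5)) / 5 = 43.5/5 = 8.7
  Sample standard deviations s_i = √(s[i,i]):
  s(A) = √(12.3) = 3.5071
  s(B) = √(8.7) = 2.9496

Step 3 — r_{ij} = s_{ij} / (s_i · s_j):
  r[A,A] = 1 (diagonal).
  r[A,B] = -5.1 / (3.5071 · 2.9496) = -5.1 / 10.3446 = -0.493
  r[B,B] = 1 (diagonal).

R is symmetric with unit diagonal. Assembling:

R = [[1, -0.493],
 [-0.493, 1]]


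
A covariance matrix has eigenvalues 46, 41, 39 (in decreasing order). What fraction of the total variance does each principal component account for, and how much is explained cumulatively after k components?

Step 1 — total variance = trace(Sigma) = Σ λ_i = 46 + 41 + 39 = 126.

Step 2 — fraction explained by component i = λ_i / Σ λ:
  PC1: 46/126 = 0.3651
  PC2: 41/126 = 0.3254
  PC3: 39/126 = 0.3095

Step 3 — cumulative fraction after k components = (λ_1 + ... + λ_k) / Σ λ:
  k = 1: 46/126 = 0.3651
  k = 2: (46 + 41)/126 = 87/126 = 0.6905
  k = 3: (46 + 41 + 39)/126 = 126/126 = 1

Summary (fraction, with percent):

explained: PC1 0.3651 (36.51%), PC2 0.3254 (32.54%), PC3 0.3095 (30.95%);  cumulative: 0.3651, 0.6905, 1


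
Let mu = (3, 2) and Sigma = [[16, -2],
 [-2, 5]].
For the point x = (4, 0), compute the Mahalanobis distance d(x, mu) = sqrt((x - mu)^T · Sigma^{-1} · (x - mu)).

Step 1 — centre the observation: (x - mu) = (1, -2).

Step 2 — invert Sigma. det(Sigma) = 16·5 - (-2)² = 76.
  Sigma^{-1} = (1/det) · [[d, -b], [-b, a]] = [[0.0658, 0.0263],
 [0.0263, 0.2105]].

Step 3 — form the quadratic (x - mu)^T · Sigma^{-1} · (x - mu):
  Sigma^{-1} · (x - mu) = (0.0132, -0.3947).
  (x - mu)^T · [Sigma^{-1} · (x - mu)] = (1)·(0.0132) + (-2)·(-0.3947) = 0.8026.

Step 4 — take square root: d = √(0.8026) ≈ 0.8959.

d(x, mu) = √(0.8026) ≈ 0.8959


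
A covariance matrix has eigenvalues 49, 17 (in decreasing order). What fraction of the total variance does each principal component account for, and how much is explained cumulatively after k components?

Step 1 — total variance = trace(Sigma) = Σ λ_i = 49 + 17 = 66.

Step 2 — fraction explained by component i = λ_i / Σ λ:
  PC1: 49/66 = 0.7424
  PC2: 17/66 = 0.2576

Step 3 — cumulative fraction after k components = (λ_1 + ... + λ_k) / Σ λ:
  k = 1: 49/66 = 0.7424
  k = 2: (49 + 17)/66 = 66/66 = 1

Summary (fraction, with percent):

explained: PC1 0.7424 (74.24%), PC2 0.2576 (25.76%);  cumulative: 0.7424, 1


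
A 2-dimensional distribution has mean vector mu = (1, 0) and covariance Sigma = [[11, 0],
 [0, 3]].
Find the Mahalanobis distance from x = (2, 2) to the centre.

Step 1 — centre the observation: (x - mu) = (1, 2).

Step 2 — invert Sigma. det(Sigma) = 11·3 - (0)² = 33.
  Sigma^{-1} = (1/det) · [[d, -b], [-b, a]] = [[0.0909, 0],
 [0, 0.3333]].

Step 3 — form the quadratic (x - mu)^T · Sigma^{-1} · (x - mu):
  Sigma^{-1} · (x - mu) = (0.0909, 0.6667).
  (x - mu)^T · [Sigma^{-1} · (x - mu)] = (1)·(0.0909) + (2)·(0.6667) = 1.4242.

Step 4 — take square root: d = √(1.4242) ≈ 1.1934.

d(x, mu) = √(1.4242) ≈ 1.1934


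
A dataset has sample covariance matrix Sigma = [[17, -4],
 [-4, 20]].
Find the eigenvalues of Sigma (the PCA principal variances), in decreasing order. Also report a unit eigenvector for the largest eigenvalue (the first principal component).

Step 1 — characteristic polynomial of 2×2 Sigma:
  det(Sigma - λI) = λ² - trace · λ + det = 0.
  trace = 17 + 20 = 37, det = 17·20 - (-4)² = 324.
Step 2 — discriminant:
  Δ = trace² - 4·det = 1369 - 1296 = 73.
Step 3 — eigenvalues:
  λ = (trace ± √Δ)/2 = (37 ± 8.544)/2,
  λ_1 = 22.772,  λ_2 = 14.228.

Step 4 — unit eigenvector for λ_1: solve (Sigma - λ_1 I)v = 0. First row:
  (17 - 22.772)·v_x + (-4)·v_y = 0, i.e. (-5.772)·v_x + (-4)·v_y = 0,
  so v ∝ (b, λ_1 - a) = (-4, 5.772); multiply by -1 so the first entry is positive: u = (4, -5.772).
  ||u|| = √((4)² + (-5.772)²) = √(49.316) ≈ 7.0225,
  v_1 = u/||u|| ≈ (0.5696, -0.8219) (||v_1|| = 1).

λ_1 = 22.772,  λ_2 = 14.228;  v_1 ≈ (0.5696, -0.8219)


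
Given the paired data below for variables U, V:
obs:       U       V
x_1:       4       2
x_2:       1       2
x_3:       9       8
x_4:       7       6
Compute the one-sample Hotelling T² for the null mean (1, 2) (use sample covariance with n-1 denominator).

Step 1 — sample mean vector:
  mean(U) = (4 + 1 + 9 + 7) / 4 = 21/4 = 5.25
  mean(V) = (2 + 2 + 8 + 6) / 4 = 18/4 = 4.5
  x̄ = (5.25, 4.5),  deviation x̄ - mu_0 = (5.25, 4.5) - (1, 2) = (4.25, 2.5).

Step 2 — sample covariance matrix, S[i,j] = (1/(n-1)) · Σ_k (x_{k,i} - mean_i) · (x_{k,j} - mean_j), divisor n-1 = 3:
  S[U,U] = ((-1.25)·(-1.25) + (-4.25)·(-4.25) + (3.75)·(3.75) + (1.75)·(1.75)) / 3 = 36.75/3 = 12.25
  S[U,V] = ((-1.25)·(-2.5) + (-4.25)·(-2.5) + (3.75)·(3.5) + (1.75)·(1.5)) / 3 = 29.5/3 = 9.8333
  S[V,V] = ((-2.5)·(-2.5) + (-2.5)·(-2.5) + (3.5)·(3.5) + (1.5)·(1.5)) / 3 = 27/3 = 9
  S = [[12.25, 9.8333],
 [9.8333, 9]].

Step 3 — invert S. det(S) = 12.25·9 - (9.8333)² = 13.5556.
  S^{-1} = (1/det) · [[d, -b], [-b, a]] = [[0.6639, -0.7254],
 [-0.7254, 0.9037]].

Step 4 — quadratic form (x̄ - mu_0)^T · S^{-1} · (x̄ - mu_0):
  S^{-1} · (x̄ - mu_0) = (1.0082, -0.8238),
  (x̄ - mu_0)^T · [...] = (4.25)·(1.0082) + (2.5)·(-0.8238) = 2.2254.

Step 5 — scale by n: T² = 4 · 2.2254 = 8.9016.

T² ≈ 8.9016


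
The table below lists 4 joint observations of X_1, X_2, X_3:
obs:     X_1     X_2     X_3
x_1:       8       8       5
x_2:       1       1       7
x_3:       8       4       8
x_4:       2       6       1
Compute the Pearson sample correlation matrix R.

Step 1 — column means:
  mean(X_1) = (8 + 1 + 8 + 2) / 4 = 19/4 = 4.75
  mean(X_2) = (8 + 1 + 4 + 6) / 4 = 19/4 = 4.75
  mean(X_3) = (5 + 7 + 8 + 1) / 4 = 21/4 = 5.25

Step 2 — sample variances and covariances s[i,j] = (1/(n-1)) · Σ_k (x_{k,i} - mean_i) · (x_{k,j} - mean_j), with n-1 = 3:
  s[X_1,X_1] = ((3.25)·(3.25) + (-3.75)·(-3.75) + (3.25)·(3.25) + (-2.75)·(-2.75)) / 3 = 42.75/3 = 14.25
  s[X_1,X_2] = ((3.25)·(3.25) + (-3.75)·(-3.75) + (3.25)·(-0.75) + (-2.75)·(1.25)) / 3 = 18.75/3 = 6.25
  s[X_1,X_3] = ((3.25)·(-0.25) + (-3.75)·(1.75) + (3.25)·(2.75) + (-2.75)·(-4.25)) / 3 = 13.25/3 = 4.4167
  s[X_2,X_2] = ((3.25)·(3.25) + (-3.75)·(-3.75) + (-0.75)·(-0.75) + (1.25)·(1.25)) / 3 = 26.75/3 = 8.9167
  s[X_2,X_3] = ((3.25)·(-0.25) + (-3.75)·(1.75) + (-0.75)·(2.75) + (1.25)·(-4.25)) / 3 = -14.75/3 = -4.9167
  s[X_3,X_3] = ((-0.25)·(-0.25) + (1.75)·(1.75) + (2.75)·(2.75) + (-4.25)·(-4.25)) / 3 = 28.75/3 = 9.5833
  Sample standard deviations s_i = √(s[i,i]):
  s(X_1) = √(14.25) = 3.7749
  s(X_2) = √(8.9167) = 2.9861
  s(X_3) = √(9.5833) = 3.0957

Step 3 — r_{ij} = s_{ij} / (s_i · s_j):
  r[X_1,X_1] = 1 (diagonal).
  r[X_1,X_2] = 6.25 / (3.7749 · 2.9861) = 6.25 / 11.2722 = 0.5545
  r[X_1,X_3] = 4.4167 / (3.7749 · 3.0957) = 4.4167 / 11.686 = 0.3779
  r[X_2,X_2] = 1 (diagonal).
  r[X_2,X_3] = -4.9167 / (2.9861 · 3.0957) = -4.9167 / 9.244 = -0.5319
  r[X_3,X_3] = 1 (diagonal).

R is symmetric with unit diagonal. Assembling:

R = [[1, 0.5545, 0.3779],
 [0.5545, 1, -0.5319],
 [0.3779, -0.5319, 1]]


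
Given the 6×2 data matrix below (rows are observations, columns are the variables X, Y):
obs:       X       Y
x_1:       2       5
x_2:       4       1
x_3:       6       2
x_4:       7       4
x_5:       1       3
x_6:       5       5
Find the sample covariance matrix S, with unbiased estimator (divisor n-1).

Step 1 — column means:
  mean(X) = (2 + 4 + 6 + 7 + 1 + 5) / 6 = 25/6 = 4.1667
  mean(Y) = (5 + 1 + 2 + 4 + 3 + 5) / 6 = 20/6 = 3.3333

Step 2 — sample covariance S[i,j] = (1/(n-1)) · Σ_k (x_{k,i} - mean_i) · (x_{k,j} - mean_j), with n-1 = 5.
  S[X,X] = ((-2.1667)·(-2.1667) + (-0.1667)·(-0.1667) + (1.8333)·(1.8333) + (2.8333)·(2.8333) + (-3.1667)·(-3.1667) + (0.8333)·(0.8333)) / 5 = 26.8333/5 = 5.3667
  S[X,Y] = ((-2.1667)·(1.6667) + (-0.1667)·(-2.3333) + (1.8333)·(-1.3333) + (2.8333)·(0.6667) + (-3.1667)·(-0.3333) + (0.8333)·(1.6667)) / 5 = -1.3333/5 = -0.2667
  S[Y,Y] = ((1.6667)·(1.6667) + (-2.3333)·(-2.3333) + (-1.3333)·(-1.3333) + (0.6667)·(0.6667) + (-0.3333)·(-0.3333) + (1.6667)·(1.6667)) / 5 = 13.3333/5 = 2.6667

S is symmetric (S[j,i] = S[i,j]). Assembling:

S = [[5.3667, -0.2667],
 [-0.2667, 2.6667]]


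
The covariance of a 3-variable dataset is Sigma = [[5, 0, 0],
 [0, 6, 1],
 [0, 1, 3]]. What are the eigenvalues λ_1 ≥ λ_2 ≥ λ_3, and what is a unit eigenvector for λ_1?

Step 1 — characteristic polynomial p(λ) = det(λI - Sigma) = λ³ - tr·λ² + c_1·λ - det, where tr = trace, c_1 = sum of the principal 2×2 minors, det = det(Sigma):
  tr = 5 + 6 + 3 = 14,
  c_1 = (5·6 - (0)²) + (5·3 - (0)²) + (6·3 - (1)²) = 30 + 15 + 17 = 62,
  det = 5·(6·3 - (1)²) - (0)·((0)·3 - (1)·(0)) + (0)·((0)·(1) - 6·(0)) = 5·(17) - (0)·(0) + (0)·(0) = 85.
  So p(λ) = λ³ - 14λ² + 62λ - 85.
Step 2 — look for an integer root (rational root theorem: any rational root is an integer divisor of 85). Testing λ = 5:
  p(5) = 125 - 350 + 310 - 85 = 0  ✓
  Dividing out (λ - 5): p(λ) = (λ - 5)(λ² - 9λ + 17).
Step 3 — remaining eigenvalues from the quadratic λ² - 9λ + 17 = 0:
  Δ = 9² - 4·17 = 81 - 68 = 13,  λ = (9 ± √13)/2 = (9 ± 3.6056)/2 ≈ 6.3028 or 2.6972.
  Sorted: λ_1 = 6.3028,  λ_2 = 5,  λ_3 = 2.6972  (check: sum = 14 = tr ✓).

Step 4 — unit eigenvector for λ_1 ≈ 6.3028: v spans the null space of (Sigma - λ_1 I), whose rows are
  r_1 = (-1.3028, 0, 0),  r_2 = (0, -0.3028, 1),  r_3 = (0, 1, -3.3028).
  v is orthogonal to every row, so take v ∝ r_1 × r_2 = ((0)·(1) - (0)·(-0.3028), (0)·(0) - (-1.3028)·(1), (-1.3028)·(-0.3028) - (0)·(0)) ≈ (0, 1.3028, 0.3944).
  Let u = (0, 1.3028, 0.3944).
  ||u|| = √((0)² + (1.3028)² + (0.3944)²) = √(1.8528) ≈ 1.3612,  v_1 = u/||u|| ≈ (0, 0.9571, 0.2898) (||v_1|| = 1).

λ_1 = 6.3028,  λ_2 = 5,  λ_3 = 2.6972;  v_1 ≈ (0, 0.9571, 0.2898)


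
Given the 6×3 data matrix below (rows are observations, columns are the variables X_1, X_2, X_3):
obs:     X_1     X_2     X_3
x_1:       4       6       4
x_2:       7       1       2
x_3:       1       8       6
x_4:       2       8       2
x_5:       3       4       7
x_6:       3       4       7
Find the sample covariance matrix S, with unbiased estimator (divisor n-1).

Step 1 — column means:
  mean(X_1) = (4 + 7 + 1 + 2 + 3 + 3) / 6 = 20/6 = 3.3333
  mean(X_2) = (6 + 1 + 8 + 8 + 4 + 4) / 6 = 31/6 = 5.1667
  mean(X_3) = (4 + 2 + 6 + 2 + 7 + 7) / 6 = 28/6 = 4.6667

Step 2 — sample covariance S[i,j] = (1/(n-1)) · Σ_k (x_{k,i} - mean_i) · (x_{k,j} - mean_j), with n-1 = 5.
  S[X_1,X_1] = ((0.6667)·(0.6667) + (3.6667)·(3.6667) + (-2.3333)·(-2.3333) + (-1.3333)·(-1.3333) + (-0.3333)·(-0.3333) + (-0.3333)·(-0.3333)) / 5 = 21.3333/5 = 4.2667
  S[X_1,X_2] = ((0.6667)·(0.8333) + (3.6667)·(-4.1667) + (-2.3333)·(2.8333) + (-1.3333)·(2.8333) + (-0.3333)·(-1.1667) + (-0.3333)·(-1.1667)) / 5 = -24.3333/5 = -4.8667
  S[X_1,X_3] = ((0.6667)·(-0.6667) + (3.6667)·(-2.6667) + (-2.3333)·(1.3333) + (-1.3333)·(-2.6667) + (-0.3333)·(2.3333) + (-0.3333)·(2.3333)) / 5 = -11.3333/5 = -2.2667
  S[X_2,X_2] = ((0.8333)·(0.8333) + (-4.1667)·(-4.1667) + (2.8333)·(2.8333) + (2.8333)·(2.8333) + (-1.1667)·(-1.1667) + (-1.1667)·(-1.1667)) / 5 = 36.8333/5 = 7.3667
  S[X_2,X_3] = ((0.8333)·(-0.6667) + (-4.1667)·(-2.6667) + (2.8333)·(1.3333) + (2.8333)·(-2.6667) + (-1.1667)·(2.3333) + (-1.1667)·(2.3333)) / 5 = 1.3333/5 = 0.2667
  S[X_3,X_3] = ((-0.6667)·(-0.6667) + (-2.6667)·(-2.6667) + (1.3333)·(1.3333) + (-2.6667)·(-2.6667) + (2.3333)·(2.3333) + (2.3333)·(2.3333)) / 5 = 27.3333/5 = 5.4667

S is symmetric (S[j,i] = S[i,j]). Assembling:

S = [[4.2667, -4.8667, -2.2667],
 [-4.8667, 7.3667, 0.2667],
 [-2.2667, 0.2667, 5.4667]]


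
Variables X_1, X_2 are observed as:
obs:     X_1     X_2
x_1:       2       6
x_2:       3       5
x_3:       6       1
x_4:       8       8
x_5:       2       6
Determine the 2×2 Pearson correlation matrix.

Step 1 — column means:
  mean(X_1) = (2 + 3 + 6 + 8 + 2) / 5 = 21/5 = 4.2
  mean(X_2) = (6 + 5 + 1 + 8 + 6) / 5 = 26/5 = 5.2

Step 2 — sample variances and covariances s[i,j] = (1/(n-1)) · Σ_k (x_{k,i} - mean_i) · (x_{k,j} - mean_j), with n-1 = 4:
  s[X_1,X_1] = ((-2.2)·(-2.2) + (-1.2)·(-1.2) + (1.8)·(1.8) + (3.8)·(3.8) + (-2.2)·(-2.2)) / 4 = 28.8/4 = 7.2
  s[X_1,X_2] = ((-2.2)·(0.8) + (-1.2)·(-0.2) + (1.8)·(-4.2) + (3.8)·(2.8) + (-2.2)·(0.8)) / 4 = -0.2/4 = -0.05
  s[X_2,X_2] = ((0.8)·(0.8) + (-0.2)·(-0.2) + (-4.2)·(-4.2) + (2.8)·(2.8) + (0.8)·(0.8)) / 4 = 26.8/4 = 6.7
  Sample standard deviations s_i = √(s[i,i]):
  s(X_1) = √(7.2) = 2.6833
  s(X_2) = √(6.7) = 2.5884

Step 3 — r_{ij} = s_{ij} / (s_i · s_j):
  r[X_1,X_1] = 1 (diagonal).
  r[X_1,X_2] = -0.05 / (2.6833 · 2.5884) = -0.05 / 6.9455 = -0.0072
  r[X_2,X_2] = 1 (diagonal).

R is symmetric with unit diagonal. Assembling:

R = [[1, -0.0072],
 [-0.0072, 1]]


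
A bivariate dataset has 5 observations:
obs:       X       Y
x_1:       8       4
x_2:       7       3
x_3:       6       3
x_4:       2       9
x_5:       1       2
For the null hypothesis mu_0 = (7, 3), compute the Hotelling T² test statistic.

Step 1 — sample mean vector:
  mean(X) = (8 + 7 + 6 + 2 + 1) / 5 = 24/5 = 4.8
  mean(Y) = (4 + 3 + 3 + 9 + 2) / 5 = 21/5 = 4.2
  x̄ = (4.8, 4.2),  deviation x̄ - mu_0 = (4.8, 4.2) - (7, 3) = (-2.2, 1.2).

Step 2 — sample covariance matrix, S[i,j] = (1/(n-1)) · Σ_k (x_{k,i} - mean_i) · (x_{k,j} - mean_j), divisor n-1 = 4:
  S[X,X] = ((3.2)·(3.2) + (2.2)·(2.2) + (1.2)·(1.2) + (-2.8)·(-2.8) + (-3.8)·(-3.8)) / 4 = 38.8/4 = 9.7
  S[X,Y] = ((3.2)·(-0.2) + (2.2)·(-1.2) + (1.2)·(-1.2) + (-2.8)·(4.8) + (-3.8)·(-2.2)) / 4 = -9.8/4 = -2.45
  S[Y,Y] = ((-0.2)·(-0.2) + (-1.2)·(-1.2) + (-1.2)·(-1.2) + (4.8)·(4.8) + (-2.2)·(-2.2)) / 4 = 30.8/4 = 7.7
  S = [[9.7, -2.45],
 [-2.45, 7.7]].

Step 3 — invert S. det(S) = 9.7·7.7 - (-2.45)² = 68.6875.
  S^{-1} = (1/det) · [[d, -b], [-b, a]] = [[0.1121, 0.0357],
 [0.0357, 0.1412]].

Step 4 — quadratic form (x̄ - mu_0)^T · S^{-1} · (x̄ - mu_0):
  S^{-1} · (x̄ - mu_0) = (-0.2038, 0.091),
  (x̄ - mu_0)^T · [...] = (-2.2)·(-0.2038) + (1.2)·(0.091) = 0.5576.

Step 5 — scale by n: T² = 5 · 0.5576 = 2.788.

T² ≈ 2.788


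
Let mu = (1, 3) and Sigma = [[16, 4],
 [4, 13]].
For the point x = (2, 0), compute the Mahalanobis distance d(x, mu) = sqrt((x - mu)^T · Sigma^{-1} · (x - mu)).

Step 1 — centre the observation: (x - mu) = (1, -3).

Step 2 — invert Sigma. det(Sigma) = 16·13 - (4)² = 192.
  Sigma^{-1} = (1/det) · [[d, -b], [-b, a]] = [[0.0677, -0.0208],
 [-0.0208, 0.0833]].

Step 3 — form the quadratic (x - mu)^T · Sigma^{-1} · (x - mu):
  Sigma^{-1} · (x - mu) = (0.1302, -0.2708).
  (x - mu)^T · [Sigma^{-1} · (x - mu)] = (1)·(0.1302) + (-3)·(-0.2708) = 0.9427.

Step 4 — take square root: d = √(0.9427) ≈ 0.9709.

d(x, mu) = √(0.9427) ≈ 0.9709


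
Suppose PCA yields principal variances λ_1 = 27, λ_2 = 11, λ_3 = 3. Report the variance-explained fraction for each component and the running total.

Step 1 — total variance = trace(Sigma) = Σ λ_i = 27 + 11 + 3 = 41.

Step 2 — fraction explained by component i = λ_i / Σ λ:
  PC1: 27/41 = 0.6585
  PC2: 11/41 = 0.2683
  PC3: 3/41 = 0.0732

Step 3 — cumulative fraction after k components = (λ_1 + ... + λ_k) / Σ λ:
  k = 1: 27/41 = 0.6585
  k = 2: (27 + 11)/41 = 38/41 = 0.9268
  k = 3: (27 + 11 + 3)/41 = 41/41 = 1

Summary (fraction, with percent):

explained: PC1 0.6585 (65.85%), PC2 0.2683 (26.83%), PC3 0.0732 (7.32%);  cumulative: 0.6585, 0.9268, 1


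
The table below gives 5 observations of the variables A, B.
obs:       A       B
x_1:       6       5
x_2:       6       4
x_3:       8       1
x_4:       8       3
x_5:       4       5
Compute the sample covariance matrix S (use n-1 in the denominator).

Step 1 — column means:
  mean(A) = (6 + 6 + 8 + 8 + 4) / 5 = 32/5 = 6.4
  mean(B) = (5 + 4 + 1 + 3 + 5) / 5 = 18/5 = 3.6

Step 2 — sample covariance S[i,j] = (1/(n-1)) · Σ_k (x_{k,i} - mean_i) · (x_{k,j} - mean_j), with n-1 = 4.
  S[A,A] = ((-0.4)·(-0.4) + (-0.4)·(-0.4) + (1.6)·(1.6) + (1.6)·(1.6) + (-2.4)·(-2.4)) / 4 = 11.2/4 = 2.8
  S[A,B] = ((-0.4)·(1.4) + (-0.4)·(0.4) + (1.6)·(-2.6) + (1.6)·(-0.6) + (-2.4)·(1.4)) / 4 = -9.2/4 = -2.3
  S[B,B] = ((1.4)·(1.4) + (0.4)·(0.4) + (-2.6)·(-2.6) + (-0.6)·(-0.6) + (1.4)·(1.4)) / 4 = 11.2/4 = 2.8

S is symmetric (S[j,i] = S[i,j]). Assembling:

S = [[2.8, -2.3],
 [-2.3, 2.8]]


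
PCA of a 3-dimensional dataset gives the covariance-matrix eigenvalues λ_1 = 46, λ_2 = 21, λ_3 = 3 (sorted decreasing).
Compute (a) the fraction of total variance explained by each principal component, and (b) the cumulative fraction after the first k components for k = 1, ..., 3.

Step 1 — total variance = trace(Sigma) = Σ λ_i = 46 + 21 + 3 = 70.

Step 2 — fraction explained by component i = λ_i / Σ λ:
  PC1: 46/70 = 0.6571
  PC2: 21/70 = 0.3
  PC3: 3/70 = 0.0429

Step 3 — cumulative fraction after k components = (λ_1 + ... + λ_k) / Σ λ:
  k = 1: 46/70 = 0.6571
  k = 2: (46 + 21)/70 = 67/70 = 0.9571
  k = 3: (46 + 21 + 3)/70 = 70/70 = 1

Summary (fraction, with percent):

explained: PC1 0.6571 (65.71%), PC2 0.3 (30%), PC3 0.0429 (4.29%);  cumulative: 0.6571, 0.9571, 1


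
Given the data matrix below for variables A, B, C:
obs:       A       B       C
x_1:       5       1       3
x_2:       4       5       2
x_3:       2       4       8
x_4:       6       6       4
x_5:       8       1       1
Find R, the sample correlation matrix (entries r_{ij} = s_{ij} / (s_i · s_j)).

Step 1 — column means:
  mean(A) = (5 + 4 + 2 + 6 + 8) / 5 = 25/5 = 5
  mean(B) = (1 + 5 + 4 + 6 + 1) / 5 = 17/5 = 3.4
  mean(C) = (3 + 2 + 8 + 4 + 1) / 5 = 18/5 = 3.6

Step 2 — sample variances and covariances s[i,j] = (1/(n-1)) · Σ_k (x_{k,i} - mean_i) · (x_{k,j} - mean_j), with n-1 = 4:
  s[A,A] = ((0)·(0) + (-1)·(-1) + (-3)·(-3) + (1)·(1) + (3)·(3)) / 4 = 20/4 = 5
  s[A,B] = ((0)·(-2.4) + (-1)·(1.6) + (-3)·(0.6) + (1)·(2.6) + (3)·(-2.4)) / 4 = -8/4 = -2
  s[A,C] = ((0)·(-0.6) + (-1)·(-1.6) + (-3)·(4.4) + (1)·(0.4) + (3)·(-2.6)) / 4 = -19/4 = -4.75
  s[B,B] = ((-2.4)·(-2.4) + (1.6)·(1.6) + (0.6)·(0.6) + (2.6)·(2.6) + (-2.4)·(-2.4)) / 4 = 21.2/4 = 5.3
  s[B,C] = ((-2.4)·(-0.6) + (1.6)·(-1.6) + (0.6)·(4.4) + (2.6)·(0.4) + (-2.4)·(-2.6)) / 4 = 8.8/4 = 2.2
  s[C,C] = ((-0.6)·(-0.6) + (-1.6)·(-1.6) + (4.4)·(4.4) + (0.4)·(0.4) + (-2.6)·(-2.6)) / 4 = 29.2/4 = 7.3
  Sample standard deviations s_i = √(s[i,i]):
  s(A) = √(5) = 2.2361
  s(B) = √(5.3) = 2.3022
  s(C) = √(7.3) = 2.7019

Step 3 — r_{ij} = s_{ij} / (s_i · s_j):
  r[A,A] = 1 (diagonal).
  r[A,B] = -2 / (2.2361 · 2.3022) = -2 / 5.1478 = -0.3885
  r[A,C] = -4.75 / (2.2361 · 2.7019) = -4.75 / 6.0415 = -0.7862
  r[B,B] = 1 (diagonal).
  r[B,C] = 2.2 / (2.3022 · 2.7019) = 2.2 / 6.2201 = 0.3537
  r[C,C] = 1 (diagonal).

R is symmetric with unit diagonal. Assembling:

R = [[1, -0.3885, -0.7862],
 [-0.3885, 1, 0.3537],
 [-0.7862, 0.3537, 1]]
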